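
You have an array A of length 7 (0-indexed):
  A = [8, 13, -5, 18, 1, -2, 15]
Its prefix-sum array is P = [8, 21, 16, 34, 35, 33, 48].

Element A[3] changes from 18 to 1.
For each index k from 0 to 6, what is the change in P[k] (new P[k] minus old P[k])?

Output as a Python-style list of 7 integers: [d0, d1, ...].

Answer: [0, 0, 0, -17, -17, -17, -17]

Derivation:
Element change: A[3] 18 -> 1, delta = -17
For k < 3: P[k] unchanged, delta_P[k] = 0
For k >= 3: P[k] shifts by exactly -17
Delta array: [0, 0, 0, -17, -17, -17, -17]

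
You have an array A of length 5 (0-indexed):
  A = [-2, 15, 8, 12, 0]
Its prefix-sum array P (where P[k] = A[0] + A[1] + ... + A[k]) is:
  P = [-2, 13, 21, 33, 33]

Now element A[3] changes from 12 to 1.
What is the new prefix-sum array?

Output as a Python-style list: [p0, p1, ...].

Change: A[3] 12 -> 1, delta = -11
P[k] for k < 3: unchanged (A[3] not included)
P[k] for k >= 3: shift by delta = -11
  P[0] = -2 + 0 = -2
  P[1] = 13 + 0 = 13
  P[2] = 21 + 0 = 21
  P[3] = 33 + -11 = 22
  P[4] = 33 + -11 = 22

Answer: [-2, 13, 21, 22, 22]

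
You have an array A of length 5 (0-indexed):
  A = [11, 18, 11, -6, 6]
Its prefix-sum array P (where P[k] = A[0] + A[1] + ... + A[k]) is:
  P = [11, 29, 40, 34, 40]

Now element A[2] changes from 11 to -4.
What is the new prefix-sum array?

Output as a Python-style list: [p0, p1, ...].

Change: A[2] 11 -> -4, delta = -15
P[k] for k < 2: unchanged (A[2] not included)
P[k] for k >= 2: shift by delta = -15
  P[0] = 11 + 0 = 11
  P[1] = 29 + 0 = 29
  P[2] = 40 + -15 = 25
  P[3] = 34 + -15 = 19
  P[4] = 40 + -15 = 25

Answer: [11, 29, 25, 19, 25]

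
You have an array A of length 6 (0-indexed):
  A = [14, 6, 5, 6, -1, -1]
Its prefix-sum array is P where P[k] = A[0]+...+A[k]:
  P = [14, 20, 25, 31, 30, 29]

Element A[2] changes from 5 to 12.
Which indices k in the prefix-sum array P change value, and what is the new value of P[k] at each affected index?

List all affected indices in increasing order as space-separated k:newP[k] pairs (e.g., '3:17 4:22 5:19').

P[k] = A[0] + ... + A[k]
P[k] includes A[2] iff k >= 2
Affected indices: 2, 3, ..., 5; delta = 7
  P[2]: 25 + 7 = 32
  P[3]: 31 + 7 = 38
  P[4]: 30 + 7 = 37
  P[5]: 29 + 7 = 36

Answer: 2:32 3:38 4:37 5:36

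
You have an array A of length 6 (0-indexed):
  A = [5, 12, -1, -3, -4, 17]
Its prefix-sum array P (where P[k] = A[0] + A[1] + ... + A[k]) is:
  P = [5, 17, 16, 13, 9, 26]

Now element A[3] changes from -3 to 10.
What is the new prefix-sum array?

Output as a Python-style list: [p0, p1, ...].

Answer: [5, 17, 16, 26, 22, 39]

Derivation:
Change: A[3] -3 -> 10, delta = 13
P[k] for k < 3: unchanged (A[3] not included)
P[k] for k >= 3: shift by delta = 13
  P[0] = 5 + 0 = 5
  P[1] = 17 + 0 = 17
  P[2] = 16 + 0 = 16
  P[3] = 13 + 13 = 26
  P[4] = 9 + 13 = 22
  P[5] = 26 + 13 = 39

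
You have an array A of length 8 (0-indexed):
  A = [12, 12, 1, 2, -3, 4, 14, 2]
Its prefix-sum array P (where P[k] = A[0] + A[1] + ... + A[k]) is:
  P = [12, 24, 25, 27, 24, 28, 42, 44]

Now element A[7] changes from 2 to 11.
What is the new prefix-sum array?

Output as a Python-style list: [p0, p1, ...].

Answer: [12, 24, 25, 27, 24, 28, 42, 53]

Derivation:
Change: A[7] 2 -> 11, delta = 9
P[k] for k < 7: unchanged (A[7] not included)
P[k] for k >= 7: shift by delta = 9
  P[0] = 12 + 0 = 12
  P[1] = 24 + 0 = 24
  P[2] = 25 + 0 = 25
  P[3] = 27 + 0 = 27
  P[4] = 24 + 0 = 24
  P[5] = 28 + 0 = 28
  P[6] = 42 + 0 = 42
  P[7] = 44 + 9 = 53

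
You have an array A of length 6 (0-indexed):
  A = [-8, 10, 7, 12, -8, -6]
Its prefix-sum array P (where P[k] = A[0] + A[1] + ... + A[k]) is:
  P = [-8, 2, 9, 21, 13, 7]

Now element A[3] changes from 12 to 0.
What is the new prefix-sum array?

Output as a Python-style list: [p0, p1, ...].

Answer: [-8, 2, 9, 9, 1, -5]

Derivation:
Change: A[3] 12 -> 0, delta = -12
P[k] for k < 3: unchanged (A[3] not included)
P[k] for k >= 3: shift by delta = -12
  P[0] = -8 + 0 = -8
  P[1] = 2 + 0 = 2
  P[2] = 9 + 0 = 9
  P[3] = 21 + -12 = 9
  P[4] = 13 + -12 = 1
  P[5] = 7 + -12 = -5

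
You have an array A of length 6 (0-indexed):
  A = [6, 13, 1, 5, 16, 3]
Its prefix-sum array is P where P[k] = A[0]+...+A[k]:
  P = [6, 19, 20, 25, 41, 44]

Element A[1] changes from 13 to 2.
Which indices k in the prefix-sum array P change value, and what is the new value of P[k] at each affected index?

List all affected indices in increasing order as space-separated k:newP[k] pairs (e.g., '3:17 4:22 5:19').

Answer: 1:8 2:9 3:14 4:30 5:33

Derivation:
P[k] = A[0] + ... + A[k]
P[k] includes A[1] iff k >= 1
Affected indices: 1, 2, ..., 5; delta = -11
  P[1]: 19 + -11 = 8
  P[2]: 20 + -11 = 9
  P[3]: 25 + -11 = 14
  P[4]: 41 + -11 = 30
  P[5]: 44 + -11 = 33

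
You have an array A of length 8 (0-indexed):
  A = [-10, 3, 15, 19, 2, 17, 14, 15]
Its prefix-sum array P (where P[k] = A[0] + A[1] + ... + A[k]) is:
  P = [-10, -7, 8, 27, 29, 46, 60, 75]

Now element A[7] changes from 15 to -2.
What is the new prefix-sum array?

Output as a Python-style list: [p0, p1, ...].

Answer: [-10, -7, 8, 27, 29, 46, 60, 58]

Derivation:
Change: A[7] 15 -> -2, delta = -17
P[k] for k < 7: unchanged (A[7] not included)
P[k] for k >= 7: shift by delta = -17
  P[0] = -10 + 0 = -10
  P[1] = -7 + 0 = -7
  P[2] = 8 + 0 = 8
  P[3] = 27 + 0 = 27
  P[4] = 29 + 0 = 29
  P[5] = 46 + 0 = 46
  P[6] = 60 + 0 = 60
  P[7] = 75 + -17 = 58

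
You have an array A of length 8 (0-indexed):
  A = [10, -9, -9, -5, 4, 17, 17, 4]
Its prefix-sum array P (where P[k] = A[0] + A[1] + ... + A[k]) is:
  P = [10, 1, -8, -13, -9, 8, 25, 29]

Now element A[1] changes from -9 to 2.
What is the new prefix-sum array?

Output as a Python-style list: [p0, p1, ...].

Change: A[1] -9 -> 2, delta = 11
P[k] for k < 1: unchanged (A[1] not included)
P[k] for k >= 1: shift by delta = 11
  P[0] = 10 + 0 = 10
  P[1] = 1 + 11 = 12
  P[2] = -8 + 11 = 3
  P[3] = -13 + 11 = -2
  P[4] = -9 + 11 = 2
  P[5] = 8 + 11 = 19
  P[6] = 25 + 11 = 36
  P[7] = 29 + 11 = 40

Answer: [10, 12, 3, -2, 2, 19, 36, 40]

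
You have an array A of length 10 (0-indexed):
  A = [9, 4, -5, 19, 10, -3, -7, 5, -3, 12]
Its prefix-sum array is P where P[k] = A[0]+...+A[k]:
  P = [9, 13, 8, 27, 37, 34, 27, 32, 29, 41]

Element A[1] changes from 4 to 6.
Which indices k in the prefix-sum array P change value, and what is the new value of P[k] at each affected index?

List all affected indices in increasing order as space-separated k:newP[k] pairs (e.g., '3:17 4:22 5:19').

Answer: 1:15 2:10 3:29 4:39 5:36 6:29 7:34 8:31 9:43

Derivation:
P[k] = A[0] + ... + A[k]
P[k] includes A[1] iff k >= 1
Affected indices: 1, 2, ..., 9; delta = 2
  P[1]: 13 + 2 = 15
  P[2]: 8 + 2 = 10
  P[3]: 27 + 2 = 29
  P[4]: 37 + 2 = 39
  P[5]: 34 + 2 = 36
  P[6]: 27 + 2 = 29
  P[7]: 32 + 2 = 34
  P[8]: 29 + 2 = 31
  P[9]: 41 + 2 = 43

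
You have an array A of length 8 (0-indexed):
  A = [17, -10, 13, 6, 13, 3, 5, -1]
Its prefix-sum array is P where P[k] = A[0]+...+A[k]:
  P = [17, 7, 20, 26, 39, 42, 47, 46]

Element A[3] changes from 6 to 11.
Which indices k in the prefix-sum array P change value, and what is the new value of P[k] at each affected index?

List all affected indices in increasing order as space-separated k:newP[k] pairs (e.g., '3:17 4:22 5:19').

Answer: 3:31 4:44 5:47 6:52 7:51

Derivation:
P[k] = A[0] + ... + A[k]
P[k] includes A[3] iff k >= 3
Affected indices: 3, 4, ..., 7; delta = 5
  P[3]: 26 + 5 = 31
  P[4]: 39 + 5 = 44
  P[5]: 42 + 5 = 47
  P[6]: 47 + 5 = 52
  P[7]: 46 + 5 = 51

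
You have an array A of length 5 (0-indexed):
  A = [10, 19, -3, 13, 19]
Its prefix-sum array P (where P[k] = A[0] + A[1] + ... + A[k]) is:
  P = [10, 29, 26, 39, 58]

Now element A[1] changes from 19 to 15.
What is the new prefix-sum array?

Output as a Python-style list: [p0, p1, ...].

Change: A[1] 19 -> 15, delta = -4
P[k] for k < 1: unchanged (A[1] not included)
P[k] for k >= 1: shift by delta = -4
  P[0] = 10 + 0 = 10
  P[1] = 29 + -4 = 25
  P[2] = 26 + -4 = 22
  P[3] = 39 + -4 = 35
  P[4] = 58 + -4 = 54

Answer: [10, 25, 22, 35, 54]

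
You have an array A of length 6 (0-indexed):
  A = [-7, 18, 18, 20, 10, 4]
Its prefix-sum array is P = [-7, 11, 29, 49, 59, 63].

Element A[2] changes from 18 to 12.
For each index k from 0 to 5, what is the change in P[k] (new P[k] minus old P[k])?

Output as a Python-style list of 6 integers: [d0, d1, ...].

Element change: A[2] 18 -> 12, delta = -6
For k < 2: P[k] unchanged, delta_P[k] = 0
For k >= 2: P[k] shifts by exactly -6
Delta array: [0, 0, -6, -6, -6, -6]

Answer: [0, 0, -6, -6, -6, -6]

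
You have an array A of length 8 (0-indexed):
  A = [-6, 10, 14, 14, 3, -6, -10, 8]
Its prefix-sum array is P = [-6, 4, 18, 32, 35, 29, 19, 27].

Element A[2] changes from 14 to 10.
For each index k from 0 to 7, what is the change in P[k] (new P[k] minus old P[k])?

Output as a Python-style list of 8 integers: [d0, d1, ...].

Element change: A[2] 14 -> 10, delta = -4
For k < 2: P[k] unchanged, delta_P[k] = 0
For k >= 2: P[k] shifts by exactly -4
Delta array: [0, 0, -4, -4, -4, -4, -4, -4]

Answer: [0, 0, -4, -4, -4, -4, -4, -4]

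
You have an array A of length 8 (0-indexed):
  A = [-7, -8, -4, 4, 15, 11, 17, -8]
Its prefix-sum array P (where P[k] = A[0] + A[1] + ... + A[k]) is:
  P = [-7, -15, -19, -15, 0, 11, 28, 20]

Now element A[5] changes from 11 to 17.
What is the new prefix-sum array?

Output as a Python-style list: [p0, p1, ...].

Answer: [-7, -15, -19, -15, 0, 17, 34, 26]

Derivation:
Change: A[5] 11 -> 17, delta = 6
P[k] for k < 5: unchanged (A[5] not included)
P[k] for k >= 5: shift by delta = 6
  P[0] = -7 + 0 = -7
  P[1] = -15 + 0 = -15
  P[2] = -19 + 0 = -19
  P[3] = -15 + 0 = -15
  P[4] = 0 + 0 = 0
  P[5] = 11 + 6 = 17
  P[6] = 28 + 6 = 34
  P[7] = 20 + 6 = 26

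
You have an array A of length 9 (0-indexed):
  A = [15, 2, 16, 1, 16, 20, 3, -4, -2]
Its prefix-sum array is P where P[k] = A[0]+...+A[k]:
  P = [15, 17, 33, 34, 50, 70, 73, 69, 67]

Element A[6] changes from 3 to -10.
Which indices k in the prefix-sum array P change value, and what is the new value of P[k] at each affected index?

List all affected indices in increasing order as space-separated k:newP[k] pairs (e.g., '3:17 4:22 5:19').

Answer: 6:60 7:56 8:54

Derivation:
P[k] = A[0] + ... + A[k]
P[k] includes A[6] iff k >= 6
Affected indices: 6, 7, ..., 8; delta = -13
  P[6]: 73 + -13 = 60
  P[7]: 69 + -13 = 56
  P[8]: 67 + -13 = 54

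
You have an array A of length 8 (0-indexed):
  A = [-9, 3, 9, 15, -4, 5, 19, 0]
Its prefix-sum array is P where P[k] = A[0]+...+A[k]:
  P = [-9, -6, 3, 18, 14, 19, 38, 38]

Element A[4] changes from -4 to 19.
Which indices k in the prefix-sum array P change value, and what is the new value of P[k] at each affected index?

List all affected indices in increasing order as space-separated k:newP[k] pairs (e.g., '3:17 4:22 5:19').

P[k] = A[0] + ... + A[k]
P[k] includes A[4] iff k >= 4
Affected indices: 4, 5, ..., 7; delta = 23
  P[4]: 14 + 23 = 37
  P[5]: 19 + 23 = 42
  P[6]: 38 + 23 = 61
  P[7]: 38 + 23 = 61

Answer: 4:37 5:42 6:61 7:61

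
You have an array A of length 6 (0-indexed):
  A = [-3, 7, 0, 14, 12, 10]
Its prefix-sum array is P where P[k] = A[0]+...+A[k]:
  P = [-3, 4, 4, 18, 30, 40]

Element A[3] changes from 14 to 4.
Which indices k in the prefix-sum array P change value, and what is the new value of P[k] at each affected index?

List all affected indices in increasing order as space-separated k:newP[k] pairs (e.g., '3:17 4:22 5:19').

P[k] = A[0] + ... + A[k]
P[k] includes A[3] iff k >= 3
Affected indices: 3, 4, ..., 5; delta = -10
  P[3]: 18 + -10 = 8
  P[4]: 30 + -10 = 20
  P[5]: 40 + -10 = 30

Answer: 3:8 4:20 5:30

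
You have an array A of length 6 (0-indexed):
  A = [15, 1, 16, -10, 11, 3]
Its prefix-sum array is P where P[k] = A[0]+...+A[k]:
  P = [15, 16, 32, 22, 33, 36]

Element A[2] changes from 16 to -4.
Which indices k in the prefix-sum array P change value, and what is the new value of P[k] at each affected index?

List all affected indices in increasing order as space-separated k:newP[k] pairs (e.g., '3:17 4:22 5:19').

P[k] = A[0] + ... + A[k]
P[k] includes A[2] iff k >= 2
Affected indices: 2, 3, ..., 5; delta = -20
  P[2]: 32 + -20 = 12
  P[3]: 22 + -20 = 2
  P[4]: 33 + -20 = 13
  P[5]: 36 + -20 = 16

Answer: 2:12 3:2 4:13 5:16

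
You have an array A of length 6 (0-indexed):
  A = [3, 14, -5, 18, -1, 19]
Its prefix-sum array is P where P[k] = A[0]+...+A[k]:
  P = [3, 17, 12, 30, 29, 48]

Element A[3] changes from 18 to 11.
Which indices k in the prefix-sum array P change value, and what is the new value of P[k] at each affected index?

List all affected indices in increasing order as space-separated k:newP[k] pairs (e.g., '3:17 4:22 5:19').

Answer: 3:23 4:22 5:41

Derivation:
P[k] = A[0] + ... + A[k]
P[k] includes A[3] iff k >= 3
Affected indices: 3, 4, ..., 5; delta = -7
  P[3]: 30 + -7 = 23
  P[4]: 29 + -7 = 22
  P[5]: 48 + -7 = 41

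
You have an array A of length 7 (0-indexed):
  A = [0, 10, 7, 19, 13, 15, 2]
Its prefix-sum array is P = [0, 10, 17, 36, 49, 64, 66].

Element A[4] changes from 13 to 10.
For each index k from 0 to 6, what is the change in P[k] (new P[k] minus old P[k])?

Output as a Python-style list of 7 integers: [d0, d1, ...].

Answer: [0, 0, 0, 0, -3, -3, -3]

Derivation:
Element change: A[4] 13 -> 10, delta = -3
For k < 4: P[k] unchanged, delta_P[k] = 0
For k >= 4: P[k] shifts by exactly -3
Delta array: [0, 0, 0, 0, -3, -3, -3]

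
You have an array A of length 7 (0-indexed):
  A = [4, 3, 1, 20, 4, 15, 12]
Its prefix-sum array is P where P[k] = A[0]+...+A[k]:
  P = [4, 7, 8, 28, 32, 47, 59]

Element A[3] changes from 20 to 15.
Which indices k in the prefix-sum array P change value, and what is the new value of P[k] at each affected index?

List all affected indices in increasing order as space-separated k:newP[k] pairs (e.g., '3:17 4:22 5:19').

P[k] = A[0] + ... + A[k]
P[k] includes A[3] iff k >= 3
Affected indices: 3, 4, ..., 6; delta = -5
  P[3]: 28 + -5 = 23
  P[4]: 32 + -5 = 27
  P[5]: 47 + -5 = 42
  P[6]: 59 + -5 = 54

Answer: 3:23 4:27 5:42 6:54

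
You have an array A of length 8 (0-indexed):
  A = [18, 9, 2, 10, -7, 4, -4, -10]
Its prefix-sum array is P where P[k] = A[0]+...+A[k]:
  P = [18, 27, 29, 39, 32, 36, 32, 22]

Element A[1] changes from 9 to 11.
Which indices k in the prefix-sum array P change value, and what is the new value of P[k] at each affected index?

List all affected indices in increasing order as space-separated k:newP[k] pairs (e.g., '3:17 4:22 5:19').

P[k] = A[0] + ... + A[k]
P[k] includes A[1] iff k >= 1
Affected indices: 1, 2, ..., 7; delta = 2
  P[1]: 27 + 2 = 29
  P[2]: 29 + 2 = 31
  P[3]: 39 + 2 = 41
  P[4]: 32 + 2 = 34
  P[5]: 36 + 2 = 38
  P[6]: 32 + 2 = 34
  P[7]: 22 + 2 = 24

Answer: 1:29 2:31 3:41 4:34 5:38 6:34 7:24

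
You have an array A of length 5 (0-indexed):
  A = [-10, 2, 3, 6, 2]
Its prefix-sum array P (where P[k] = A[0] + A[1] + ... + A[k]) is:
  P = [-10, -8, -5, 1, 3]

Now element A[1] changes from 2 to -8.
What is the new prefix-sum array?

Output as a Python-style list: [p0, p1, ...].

Answer: [-10, -18, -15, -9, -7]

Derivation:
Change: A[1] 2 -> -8, delta = -10
P[k] for k < 1: unchanged (A[1] not included)
P[k] for k >= 1: shift by delta = -10
  P[0] = -10 + 0 = -10
  P[1] = -8 + -10 = -18
  P[2] = -5 + -10 = -15
  P[3] = 1 + -10 = -9
  P[4] = 3 + -10 = -7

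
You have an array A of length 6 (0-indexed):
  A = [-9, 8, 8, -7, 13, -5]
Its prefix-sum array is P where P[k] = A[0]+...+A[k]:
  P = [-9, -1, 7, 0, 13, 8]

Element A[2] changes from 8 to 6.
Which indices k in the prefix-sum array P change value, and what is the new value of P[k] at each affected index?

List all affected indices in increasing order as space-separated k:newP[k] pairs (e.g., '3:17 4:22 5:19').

Answer: 2:5 3:-2 4:11 5:6

Derivation:
P[k] = A[0] + ... + A[k]
P[k] includes A[2] iff k >= 2
Affected indices: 2, 3, ..., 5; delta = -2
  P[2]: 7 + -2 = 5
  P[3]: 0 + -2 = -2
  P[4]: 13 + -2 = 11
  P[5]: 8 + -2 = 6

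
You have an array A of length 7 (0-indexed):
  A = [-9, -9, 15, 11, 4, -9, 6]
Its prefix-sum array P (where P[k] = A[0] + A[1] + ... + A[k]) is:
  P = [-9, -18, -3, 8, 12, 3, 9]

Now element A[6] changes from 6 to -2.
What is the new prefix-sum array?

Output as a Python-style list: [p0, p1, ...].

Answer: [-9, -18, -3, 8, 12, 3, 1]

Derivation:
Change: A[6] 6 -> -2, delta = -8
P[k] for k < 6: unchanged (A[6] not included)
P[k] for k >= 6: shift by delta = -8
  P[0] = -9 + 0 = -9
  P[1] = -18 + 0 = -18
  P[2] = -3 + 0 = -3
  P[3] = 8 + 0 = 8
  P[4] = 12 + 0 = 12
  P[5] = 3 + 0 = 3
  P[6] = 9 + -8 = 1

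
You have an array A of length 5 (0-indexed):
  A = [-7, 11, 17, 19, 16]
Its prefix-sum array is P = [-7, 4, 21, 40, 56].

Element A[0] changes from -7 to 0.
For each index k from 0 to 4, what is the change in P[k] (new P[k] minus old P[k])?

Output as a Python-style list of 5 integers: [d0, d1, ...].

Answer: [7, 7, 7, 7, 7]

Derivation:
Element change: A[0] -7 -> 0, delta = 7
For k < 0: P[k] unchanged, delta_P[k] = 0
For k >= 0: P[k] shifts by exactly 7
Delta array: [7, 7, 7, 7, 7]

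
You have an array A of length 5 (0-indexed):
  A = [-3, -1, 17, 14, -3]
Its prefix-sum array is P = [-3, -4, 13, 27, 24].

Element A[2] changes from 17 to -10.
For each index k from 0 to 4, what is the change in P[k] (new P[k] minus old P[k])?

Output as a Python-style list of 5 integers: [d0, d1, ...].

Answer: [0, 0, -27, -27, -27]

Derivation:
Element change: A[2] 17 -> -10, delta = -27
For k < 2: P[k] unchanged, delta_P[k] = 0
For k >= 2: P[k] shifts by exactly -27
Delta array: [0, 0, -27, -27, -27]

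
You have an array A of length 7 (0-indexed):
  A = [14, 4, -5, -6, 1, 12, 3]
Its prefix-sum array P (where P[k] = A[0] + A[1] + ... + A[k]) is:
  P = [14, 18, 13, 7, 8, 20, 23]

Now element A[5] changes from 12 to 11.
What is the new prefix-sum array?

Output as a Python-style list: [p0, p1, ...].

Answer: [14, 18, 13, 7, 8, 19, 22]

Derivation:
Change: A[5] 12 -> 11, delta = -1
P[k] for k < 5: unchanged (A[5] not included)
P[k] for k >= 5: shift by delta = -1
  P[0] = 14 + 0 = 14
  P[1] = 18 + 0 = 18
  P[2] = 13 + 0 = 13
  P[3] = 7 + 0 = 7
  P[4] = 8 + 0 = 8
  P[5] = 20 + -1 = 19
  P[6] = 23 + -1 = 22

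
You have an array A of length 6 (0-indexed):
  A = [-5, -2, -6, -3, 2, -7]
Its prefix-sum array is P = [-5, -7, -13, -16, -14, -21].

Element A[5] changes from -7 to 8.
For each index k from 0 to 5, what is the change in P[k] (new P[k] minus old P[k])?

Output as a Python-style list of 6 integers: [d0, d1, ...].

Answer: [0, 0, 0, 0, 0, 15]

Derivation:
Element change: A[5] -7 -> 8, delta = 15
For k < 5: P[k] unchanged, delta_P[k] = 0
For k >= 5: P[k] shifts by exactly 15
Delta array: [0, 0, 0, 0, 0, 15]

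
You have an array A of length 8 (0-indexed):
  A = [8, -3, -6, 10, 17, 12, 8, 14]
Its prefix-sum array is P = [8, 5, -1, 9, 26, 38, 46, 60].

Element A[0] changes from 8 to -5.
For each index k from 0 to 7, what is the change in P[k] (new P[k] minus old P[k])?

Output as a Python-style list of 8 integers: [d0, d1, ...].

Element change: A[0] 8 -> -5, delta = -13
For k < 0: P[k] unchanged, delta_P[k] = 0
For k >= 0: P[k] shifts by exactly -13
Delta array: [-13, -13, -13, -13, -13, -13, -13, -13]

Answer: [-13, -13, -13, -13, -13, -13, -13, -13]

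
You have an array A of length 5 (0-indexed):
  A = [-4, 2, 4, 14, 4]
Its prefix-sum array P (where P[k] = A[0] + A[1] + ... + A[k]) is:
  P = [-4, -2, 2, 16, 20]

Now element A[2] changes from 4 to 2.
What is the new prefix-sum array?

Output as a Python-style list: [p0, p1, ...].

Answer: [-4, -2, 0, 14, 18]

Derivation:
Change: A[2] 4 -> 2, delta = -2
P[k] for k < 2: unchanged (A[2] not included)
P[k] for k >= 2: shift by delta = -2
  P[0] = -4 + 0 = -4
  P[1] = -2 + 0 = -2
  P[2] = 2 + -2 = 0
  P[3] = 16 + -2 = 14
  P[4] = 20 + -2 = 18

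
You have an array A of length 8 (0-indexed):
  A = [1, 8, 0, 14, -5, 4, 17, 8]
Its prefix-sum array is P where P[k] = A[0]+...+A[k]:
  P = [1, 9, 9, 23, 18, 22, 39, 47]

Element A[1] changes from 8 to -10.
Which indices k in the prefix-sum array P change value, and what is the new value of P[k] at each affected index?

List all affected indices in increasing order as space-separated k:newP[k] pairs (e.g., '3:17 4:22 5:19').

P[k] = A[0] + ... + A[k]
P[k] includes A[1] iff k >= 1
Affected indices: 1, 2, ..., 7; delta = -18
  P[1]: 9 + -18 = -9
  P[2]: 9 + -18 = -9
  P[3]: 23 + -18 = 5
  P[4]: 18 + -18 = 0
  P[5]: 22 + -18 = 4
  P[6]: 39 + -18 = 21
  P[7]: 47 + -18 = 29

Answer: 1:-9 2:-9 3:5 4:0 5:4 6:21 7:29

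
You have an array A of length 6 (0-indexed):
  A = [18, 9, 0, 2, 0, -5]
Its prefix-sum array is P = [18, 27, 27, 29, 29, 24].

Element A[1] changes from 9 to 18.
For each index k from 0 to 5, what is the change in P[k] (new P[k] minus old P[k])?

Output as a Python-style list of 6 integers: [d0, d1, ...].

Answer: [0, 9, 9, 9, 9, 9]

Derivation:
Element change: A[1] 9 -> 18, delta = 9
For k < 1: P[k] unchanged, delta_P[k] = 0
For k >= 1: P[k] shifts by exactly 9
Delta array: [0, 9, 9, 9, 9, 9]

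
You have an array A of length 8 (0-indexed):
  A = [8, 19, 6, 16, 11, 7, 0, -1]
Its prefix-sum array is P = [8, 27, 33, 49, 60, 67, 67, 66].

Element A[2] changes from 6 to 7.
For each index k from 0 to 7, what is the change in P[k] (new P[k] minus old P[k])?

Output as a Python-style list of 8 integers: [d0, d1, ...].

Answer: [0, 0, 1, 1, 1, 1, 1, 1]

Derivation:
Element change: A[2] 6 -> 7, delta = 1
For k < 2: P[k] unchanged, delta_P[k] = 0
For k >= 2: P[k] shifts by exactly 1
Delta array: [0, 0, 1, 1, 1, 1, 1, 1]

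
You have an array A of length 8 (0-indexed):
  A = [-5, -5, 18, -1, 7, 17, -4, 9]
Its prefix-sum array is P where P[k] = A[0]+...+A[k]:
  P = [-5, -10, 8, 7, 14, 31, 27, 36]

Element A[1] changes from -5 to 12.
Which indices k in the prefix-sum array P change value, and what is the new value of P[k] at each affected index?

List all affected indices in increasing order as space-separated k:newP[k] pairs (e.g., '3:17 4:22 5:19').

P[k] = A[0] + ... + A[k]
P[k] includes A[1] iff k >= 1
Affected indices: 1, 2, ..., 7; delta = 17
  P[1]: -10 + 17 = 7
  P[2]: 8 + 17 = 25
  P[3]: 7 + 17 = 24
  P[4]: 14 + 17 = 31
  P[5]: 31 + 17 = 48
  P[6]: 27 + 17 = 44
  P[7]: 36 + 17 = 53

Answer: 1:7 2:25 3:24 4:31 5:48 6:44 7:53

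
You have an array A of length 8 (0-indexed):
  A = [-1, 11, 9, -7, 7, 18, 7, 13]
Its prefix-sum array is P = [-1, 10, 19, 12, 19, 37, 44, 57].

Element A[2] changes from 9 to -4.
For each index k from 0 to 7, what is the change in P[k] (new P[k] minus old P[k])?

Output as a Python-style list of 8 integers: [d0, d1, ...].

Answer: [0, 0, -13, -13, -13, -13, -13, -13]

Derivation:
Element change: A[2] 9 -> -4, delta = -13
For k < 2: P[k] unchanged, delta_P[k] = 0
For k >= 2: P[k] shifts by exactly -13
Delta array: [0, 0, -13, -13, -13, -13, -13, -13]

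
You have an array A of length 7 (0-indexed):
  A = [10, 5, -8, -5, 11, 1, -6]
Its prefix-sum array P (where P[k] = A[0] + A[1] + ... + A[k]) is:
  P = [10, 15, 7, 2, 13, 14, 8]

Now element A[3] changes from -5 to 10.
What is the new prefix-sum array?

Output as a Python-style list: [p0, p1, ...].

Answer: [10, 15, 7, 17, 28, 29, 23]

Derivation:
Change: A[3] -5 -> 10, delta = 15
P[k] for k < 3: unchanged (A[3] not included)
P[k] for k >= 3: shift by delta = 15
  P[0] = 10 + 0 = 10
  P[1] = 15 + 0 = 15
  P[2] = 7 + 0 = 7
  P[3] = 2 + 15 = 17
  P[4] = 13 + 15 = 28
  P[5] = 14 + 15 = 29
  P[6] = 8 + 15 = 23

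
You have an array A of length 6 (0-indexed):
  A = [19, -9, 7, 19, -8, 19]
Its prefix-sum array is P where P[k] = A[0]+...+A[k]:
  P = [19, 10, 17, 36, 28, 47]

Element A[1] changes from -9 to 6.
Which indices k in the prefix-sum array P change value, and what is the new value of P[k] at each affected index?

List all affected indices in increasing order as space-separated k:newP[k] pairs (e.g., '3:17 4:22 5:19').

Answer: 1:25 2:32 3:51 4:43 5:62

Derivation:
P[k] = A[0] + ... + A[k]
P[k] includes A[1] iff k >= 1
Affected indices: 1, 2, ..., 5; delta = 15
  P[1]: 10 + 15 = 25
  P[2]: 17 + 15 = 32
  P[3]: 36 + 15 = 51
  P[4]: 28 + 15 = 43
  P[5]: 47 + 15 = 62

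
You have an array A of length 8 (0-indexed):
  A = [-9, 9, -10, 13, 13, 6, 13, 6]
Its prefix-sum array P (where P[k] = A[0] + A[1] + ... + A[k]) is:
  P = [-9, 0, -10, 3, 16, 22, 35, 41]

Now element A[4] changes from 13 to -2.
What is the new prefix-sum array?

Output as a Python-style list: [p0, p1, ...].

Change: A[4] 13 -> -2, delta = -15
P[k] for k < 4: unchanged (A[4] not included)
P[k] for k >= 4: shift by delta = -15
  P[0] = -9 + 0 = -9
  P[1] = 0 + 0 = 0
  P[2] = -10 + 0 = -10
  P[3] = 3 + 0 = 3
  P[4] = 16 + -15 = 1
  P[5] = 22 + -15 = 7
  P[6] = 35 + -15 = 20
  P[7] = 41 + -15 = 26

Answer: [-9, 0, -10, 3, 1, 7, 20, 26]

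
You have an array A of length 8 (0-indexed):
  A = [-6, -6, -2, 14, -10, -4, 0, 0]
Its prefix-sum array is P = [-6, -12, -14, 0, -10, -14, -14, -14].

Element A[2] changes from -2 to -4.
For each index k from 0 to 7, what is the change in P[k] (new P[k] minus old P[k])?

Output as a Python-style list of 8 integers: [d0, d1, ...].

Answer: [0, 0, -2, -2, -2, -2, -2, -2]

Derivation:
Element change: A[2] -2 -> -4, delta = -2
For k < 2: P[k] unchanged, delta_P[k] = 0
For k >= 2: P[k] shifts by exactly -2
Delta array: [0, 0, -2, -2, -2, -2, -2, -2]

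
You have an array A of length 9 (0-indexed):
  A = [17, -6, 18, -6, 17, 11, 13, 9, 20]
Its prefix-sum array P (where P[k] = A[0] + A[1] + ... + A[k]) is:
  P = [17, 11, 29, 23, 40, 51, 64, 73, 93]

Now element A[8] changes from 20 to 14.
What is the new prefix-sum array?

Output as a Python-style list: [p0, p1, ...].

Change: A[8] 20 -> 14, delta = -6
P[k] for k < 8: unchanged (A[8] not included)
P[k] for k >= 8: shift by delta = -6
  P[0] = 17 + 0 = 17
  P[1] = 11 + 0 = 11
  P[2] = 29 + 0 = 29
  P[3] = 23 + 0 = 23
  P[4] = 40 + 0 = 40
  P[5] = 51 + 0 = 51
  P[6] = 64 + 0 = 64
  P[7] = 73 + 0 = 73
  P[8] = 93 + -6 = 87

Answer: [17, 11, 29, 23, 40, 51, 64, 73, 87]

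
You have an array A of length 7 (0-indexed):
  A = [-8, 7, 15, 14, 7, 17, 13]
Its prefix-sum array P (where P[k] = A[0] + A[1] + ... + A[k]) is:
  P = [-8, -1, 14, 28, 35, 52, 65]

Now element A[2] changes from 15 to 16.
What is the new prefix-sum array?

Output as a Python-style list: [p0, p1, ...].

Answer: [-8, -1, 15, 29, 36, 53, 66]

Derivation:
Change: A[2] 15 -> 16, delta = 1
P[k] for k < 2: unchanged (A[2] not included)
P[k] for k >= 2: shift by delta = 1
  P[0] = -8 + 0 = -8
  P[1] = -1 + 0 = -1
  P[2] = 14 + 1 = 15
  P[3] = 28 + 1 = 29
  P[4] = 35 + 1 = 36
  P[5] = 52 + 1 = 53
  P[6] = 65 + 1 = 66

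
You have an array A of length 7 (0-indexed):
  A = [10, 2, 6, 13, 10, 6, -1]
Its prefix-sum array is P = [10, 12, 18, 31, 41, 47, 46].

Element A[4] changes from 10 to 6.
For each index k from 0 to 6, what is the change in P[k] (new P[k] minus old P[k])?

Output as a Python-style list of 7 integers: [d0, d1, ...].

Answer: [0, 0, 0, 0, -4, -4, -4]

Derivation:
Element change: A[4] 10 -> 6, delta = -4
For k < 4: P[k] unchanged, delta_P[k] = 0
For k >= 4: P[k] shifts by exactly -4
Delta array: [0, 0, 0, 0, -4, -4, -4]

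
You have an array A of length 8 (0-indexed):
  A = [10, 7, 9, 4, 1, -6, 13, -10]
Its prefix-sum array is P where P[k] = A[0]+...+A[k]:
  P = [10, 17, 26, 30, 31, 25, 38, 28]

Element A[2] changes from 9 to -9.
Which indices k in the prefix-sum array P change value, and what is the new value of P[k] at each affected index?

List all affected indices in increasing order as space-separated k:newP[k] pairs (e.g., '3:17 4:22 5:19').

Answer: 2:8 3:12 4:13 5:7 6:20 7:10

Derivation:
P[k] = A[0] + ... + A[k]
P[k] includes A[2] iff k >= 2
Affected indices: 2, 3, ..., 7; delta = -18
  P[2]: 26 + -18 = 8
  P[3]: 30 + -18 = 12
  P[4]: 31 + -18 = 13
  P[5]: 25 + -18 = 7
  P[6]: 38 + -18 = 20
  P[7]: 28 + -18 = 10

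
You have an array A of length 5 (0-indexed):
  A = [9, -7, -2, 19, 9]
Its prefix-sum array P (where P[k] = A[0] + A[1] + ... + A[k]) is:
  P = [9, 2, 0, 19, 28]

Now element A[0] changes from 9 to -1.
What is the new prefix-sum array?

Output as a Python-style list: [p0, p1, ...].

Answer: [-1, -8, -10, 9, 18]

Derivation:
Change: A[0] 9 -> -1, delta = -10
P[k] for k < 0: unchanged (A[0] not included)
P[k] for k >= 0: shift by delta = -10
  P[0] = 9 + -10 = -1
  P[1] = 2 + -10 = -8
  P[2] = 0 + -10 = -10
  P[3] = 19 + -10 = 9
  P[4] = 28 + -10 = 18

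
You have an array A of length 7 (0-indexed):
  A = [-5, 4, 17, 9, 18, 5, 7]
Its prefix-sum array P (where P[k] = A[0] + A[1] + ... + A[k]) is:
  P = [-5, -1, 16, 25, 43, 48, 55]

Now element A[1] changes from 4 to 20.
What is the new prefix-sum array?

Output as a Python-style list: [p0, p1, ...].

Change: A[1] 4 -> 20, delta = 16
P[k] for k < 1: unchanged (A[1] not included)
P[k] for k >= 1: shift by delta = 16
  P[0] = -5 + 0 = -5
  P[1] = -1 + 16 = 15
  P[2] = 16 + 16 = 32
  P[3] = 25 + 16 = 41
  P[4] = 43 + 16 = 59
  P[5] = 48 + 16 = 64
  P[6] = 55 + 16 = 71

Answer: [-5, 15, 32, 41, 59, 64, 71]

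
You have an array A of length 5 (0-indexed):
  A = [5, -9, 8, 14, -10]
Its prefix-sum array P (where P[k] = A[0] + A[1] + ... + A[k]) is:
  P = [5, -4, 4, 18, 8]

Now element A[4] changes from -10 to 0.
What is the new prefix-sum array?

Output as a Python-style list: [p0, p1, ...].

Answer: [5, -4, 4, 18, 18]

Derivation:
Change: A[4] -10 -> 0, delta = 10
P[k] for k < 4: unchanged (A[4] not included)
P[k] for k >= 4: shift by delta = 10
  P[0] = 5 + 0 = 5
  P[1] = -4 + 0 = -4
  P[2] = 4 + 0 = 4
  P[3] = 18 + 0 = 18
  P[4] = 8 + 10 = 18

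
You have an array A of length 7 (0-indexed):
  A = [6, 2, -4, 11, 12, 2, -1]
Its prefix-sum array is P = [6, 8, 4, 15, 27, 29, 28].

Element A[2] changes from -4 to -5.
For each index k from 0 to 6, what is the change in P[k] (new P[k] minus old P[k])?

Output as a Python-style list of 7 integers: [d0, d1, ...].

Answer: [0, 0, -1, -1, -1, -1, -1]

Derivation:
Element change: A[2] -4 -> -5, delta = -1
For k < 2: P[k] unchanged, delta_P[k] = 0
For k >= 2: P[k] shifts by exactly -1
Delta array: [0, 0, -1, -1, -1, -1, -1]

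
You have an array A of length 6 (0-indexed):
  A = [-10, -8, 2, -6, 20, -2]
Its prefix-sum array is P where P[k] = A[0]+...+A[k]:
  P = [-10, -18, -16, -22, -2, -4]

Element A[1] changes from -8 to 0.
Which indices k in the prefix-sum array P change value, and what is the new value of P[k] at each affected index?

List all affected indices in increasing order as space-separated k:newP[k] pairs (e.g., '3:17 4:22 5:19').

Answer: 1:-10 2:-8 3:-14 4:6 5:4

Derivation:
P[k] = A[0] + ... + A[k]
P[k] includes A[1] iff k >= 1
Affected indices: 1, 2, ..., 5; delta = 8
  P[1]: -18 + 8 = -10
  P[2]: -16 + 8 = -8
  P[3]: -22 + 8 = -14
  P[4]: -2 + 8 = 6
  P[5]: -4 + 8 = 4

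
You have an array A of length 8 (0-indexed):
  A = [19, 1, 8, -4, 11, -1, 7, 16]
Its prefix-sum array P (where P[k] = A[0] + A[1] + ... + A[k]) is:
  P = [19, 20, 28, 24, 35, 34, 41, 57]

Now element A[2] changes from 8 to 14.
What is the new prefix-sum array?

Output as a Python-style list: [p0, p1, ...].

Answer: [19, 20, 34, 30, 41, 40, 47, 63]

Derivation:
Change: A[2] 8 -> 14, delta = 6
P[k] for k < 2: unchanged (A[2] not included)
P[k] for k >= 2: shift by delta = 6
  P[0] = 19 + 0 = 19
  P[1] = 20 + 0 = 20
  P[2] = 28 + 6 = 34
  P[3] = 24 + 6 = 30
  P[4] = 35 + 6 = 41
  P[5] = 34 + 6 = 40
  P[6] = 41 + 6 = 47
  P[7] = 57 + 6 = 63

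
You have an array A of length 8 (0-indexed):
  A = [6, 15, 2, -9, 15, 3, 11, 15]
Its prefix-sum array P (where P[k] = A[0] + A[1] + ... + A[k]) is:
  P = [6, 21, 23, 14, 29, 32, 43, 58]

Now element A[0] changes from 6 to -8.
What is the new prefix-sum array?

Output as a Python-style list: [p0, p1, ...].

Answer: [-8, 7, 9, 0, 15, 18, 29, 44]

Derivation:
Change: A[0] 6 -> -8, delta = -14
P[k] for k < 0: unchanged (A[0] not included)
P[k] for k >= 0: shift by delta = -14
  P[0] = 6 + -14 = -8
  P[1] = 21 + -14 = 7
  P[2] = 23 + -14 = 9
  P[3] = 14 + -14 = 0
  P[4] = 29 + -14 = 15
  P[5] = 32 + -14 = 18
  P[6] = 43 + -14 = 29
  P[7] = 58 + -14 = 44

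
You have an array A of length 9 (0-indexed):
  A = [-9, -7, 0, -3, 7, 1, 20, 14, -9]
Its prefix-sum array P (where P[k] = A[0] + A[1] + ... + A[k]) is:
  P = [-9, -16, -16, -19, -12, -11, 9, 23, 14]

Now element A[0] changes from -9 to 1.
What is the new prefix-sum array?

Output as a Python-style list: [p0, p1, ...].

Answer: [1, -6, -6, -9, -2, -1, 19, 33, 24]

Derivation:
Change: A[0] -9 -> 1, delta = 10
P[k] for k < 0: unchanged (A[0] not included)
P[k] for k >= 0: shift by delta = 10
  P[0] = -9 + 10 = 1
  P[1] = -16 + 10 = -6
  P[2] = -16 + 10 = -6
  P[3] = -19 + 10 = -9
  P[4] = -12 + 10 = -2
  P[5] = -11 + 10 = -1
  P[6] = 9 + 10 = 19
  P[7] = 23 + 10 = 33
  P[8] = 14 + 10 = 24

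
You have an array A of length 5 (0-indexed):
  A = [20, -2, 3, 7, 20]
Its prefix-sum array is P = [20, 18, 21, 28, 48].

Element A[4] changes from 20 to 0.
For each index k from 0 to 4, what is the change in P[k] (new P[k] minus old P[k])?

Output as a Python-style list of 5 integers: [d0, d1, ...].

Element change: A[4] 20 -> 0, delta = -20
For k < 4: P[k] unchanged, delta_P[k] = 0
For k >= 4: P[k] shifts by exactly -20
Delta array: [0, 0, 0, 0, -20]

Answer: [0, 0, 0, 0, -20]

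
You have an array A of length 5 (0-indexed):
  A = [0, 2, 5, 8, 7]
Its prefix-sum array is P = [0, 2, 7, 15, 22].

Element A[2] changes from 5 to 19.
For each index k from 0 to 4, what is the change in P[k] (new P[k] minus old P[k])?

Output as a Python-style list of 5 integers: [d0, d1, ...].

Answer: [0, 0, 14, 14, 14]

Derivation:
Element change: A[2] 5 -> 19, delta = 14
For k < 2: P[k] unchanged, delta_P[k] = 0
For k >= 2: P[k] shifts by exactly 14
Delta array: [0, 0, 14, 14, 14]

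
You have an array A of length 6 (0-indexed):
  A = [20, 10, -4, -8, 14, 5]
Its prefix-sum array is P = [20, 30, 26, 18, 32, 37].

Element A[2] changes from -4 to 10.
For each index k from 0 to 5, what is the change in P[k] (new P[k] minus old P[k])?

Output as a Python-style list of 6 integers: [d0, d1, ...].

Element change: A[2] -4 -> 10, delta = 14
For k < 2: P[k] unchanged, delta_P[k] = 0
For k >= 2: P[k] shifts by exactly 14
Delta array: [0, 0, 14, 14, 14, 14]

Answer: [0, 0, 14, 14, 14, 14]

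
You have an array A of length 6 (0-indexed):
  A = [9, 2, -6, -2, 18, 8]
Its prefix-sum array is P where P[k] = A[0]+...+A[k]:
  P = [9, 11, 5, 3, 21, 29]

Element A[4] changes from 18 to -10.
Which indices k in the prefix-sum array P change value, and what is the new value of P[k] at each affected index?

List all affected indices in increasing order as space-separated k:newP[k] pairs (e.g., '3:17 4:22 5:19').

P[k] = A[0] + ... + A[k]
P[k] includes A[4] iff k >= 4
Affected indices: 4, 5, ..., 5; delta = -28
  P[4]: 21 + -28 = -7
  P[5]: 29 + -28 = 1

Answer: 4:-7 5:1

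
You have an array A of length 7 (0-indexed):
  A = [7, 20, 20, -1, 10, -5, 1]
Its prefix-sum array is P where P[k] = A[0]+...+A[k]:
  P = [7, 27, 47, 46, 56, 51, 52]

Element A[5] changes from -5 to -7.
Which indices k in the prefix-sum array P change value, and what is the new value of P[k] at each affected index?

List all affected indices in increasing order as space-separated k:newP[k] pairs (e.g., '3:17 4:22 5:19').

Answer: 5:49 6:50

Derivation:
P[k] = A[0] + ... + A[k]
P[k] includes A[5] iff k >= 5
Affected indices: 5, 6, ..., 6; delta = -2
  P[5]: 51 + -2 = 49
  P[6]: 52 + -2 = 50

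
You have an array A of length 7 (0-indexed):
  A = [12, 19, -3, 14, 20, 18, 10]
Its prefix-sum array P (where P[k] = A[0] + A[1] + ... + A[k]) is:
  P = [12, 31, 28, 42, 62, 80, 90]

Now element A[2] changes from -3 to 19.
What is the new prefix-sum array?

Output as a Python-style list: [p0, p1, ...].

Answer: [12, 31, 50, 64, 84, 102, 112]

Derivation:
Change: A[2] -3 -> 19, delta = 22
P[k] for k < 2: unchanged (A[2] not included)
P[k] for k >= 2: shift by delta = 22
  P[0] = 12 + 0 = 12
  P[1] = 31 + 0 = 31
  P[2] = 28 + 22 = 50
  P[3] = 42 + 22 = 64
  P[4] = 62 + 22 = 84
  P[5] = 80 + 22 = 102
  P[6] = 90 + 22 = 112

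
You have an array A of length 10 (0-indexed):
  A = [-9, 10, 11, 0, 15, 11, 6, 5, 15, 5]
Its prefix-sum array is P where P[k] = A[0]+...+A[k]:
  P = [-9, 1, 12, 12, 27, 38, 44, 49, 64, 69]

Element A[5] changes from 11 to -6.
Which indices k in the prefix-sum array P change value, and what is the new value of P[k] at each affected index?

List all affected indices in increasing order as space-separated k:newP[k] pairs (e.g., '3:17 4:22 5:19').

Answer: 5:21 6:27 7:32 8:47 9:52

Derivation:
P[k] = A[0] + ... + A[k]
P[k] includes A[5] iff k >= 5
Affected indices: 5, 6, ..., 9; delta = -17
  P[5]: 38 + -17 = 21
  P[6]: 44 + -17 = 27
  P[7]: 49 + -17 = 32
  P[8]: 64 + -17 = 47
  P[9]: 69 + -17 = 52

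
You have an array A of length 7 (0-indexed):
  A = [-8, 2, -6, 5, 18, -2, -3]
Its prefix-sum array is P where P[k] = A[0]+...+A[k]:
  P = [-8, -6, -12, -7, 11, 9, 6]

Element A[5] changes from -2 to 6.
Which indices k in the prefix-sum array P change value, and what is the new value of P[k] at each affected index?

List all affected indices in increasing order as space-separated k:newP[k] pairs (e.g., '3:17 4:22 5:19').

P[k] = A[0] + ... + A[k]
P[k] includes A[5] iff k >= 5
Affected indices: 5, 6, ..., 6; delta = 8
  P[5]: 9 + 8 = 17
  P[6]: 6 + 8 = 14

Answer: 5:17 6:14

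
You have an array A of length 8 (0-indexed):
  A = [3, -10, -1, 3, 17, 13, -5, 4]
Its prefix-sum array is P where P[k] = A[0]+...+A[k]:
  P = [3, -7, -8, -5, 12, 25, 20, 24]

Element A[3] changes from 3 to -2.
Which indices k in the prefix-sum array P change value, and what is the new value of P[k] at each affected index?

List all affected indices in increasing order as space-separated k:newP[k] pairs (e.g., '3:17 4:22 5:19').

Answer: 3:-10 4:7 5:20 6:15 7:19

Derivation:
P[k] = A[0] + ... + A[k]
P[k] includes A[3] iff k >= 3
Affected indices: 3, 4, ..., 7; delta = -5
  P[3]: -5 + -5 = -10
  P[4]: 12 + -5 = 7
  P[5]: 25 + -5 = 20
  P[6]: 20 + -5 = 15
  P[7]: 24 + -5 = 19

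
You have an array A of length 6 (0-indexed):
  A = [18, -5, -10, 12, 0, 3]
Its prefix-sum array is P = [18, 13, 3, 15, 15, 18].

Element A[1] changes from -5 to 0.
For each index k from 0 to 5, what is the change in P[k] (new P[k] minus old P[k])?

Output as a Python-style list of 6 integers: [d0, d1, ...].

Answer: [0, 5, 5, 5, 5, 5]

Derivation:
Element change: A[1] -5 -> 0, delta = 5
For k < 1: P[k] unchanged, delta_P[k] = 0
For k >= 1: P[k] shifts by exactly 5
Delta array: [0, 5, 5, 5, 5, 5]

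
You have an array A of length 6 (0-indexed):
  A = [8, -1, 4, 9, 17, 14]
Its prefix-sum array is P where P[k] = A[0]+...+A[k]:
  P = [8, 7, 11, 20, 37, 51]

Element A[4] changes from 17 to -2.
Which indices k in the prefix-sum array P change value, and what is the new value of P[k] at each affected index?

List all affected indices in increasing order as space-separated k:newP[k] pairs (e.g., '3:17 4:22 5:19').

P[k] = A[0] + ... + A[k]
P[k] includes A[4] iff k >= 4
Affected indices: 4, 5, ..., 5; delta = -19
  P[4]: 37 + -19 = 18
  P[5]: 51 + -19 = 32

Answer: 4:18 5:32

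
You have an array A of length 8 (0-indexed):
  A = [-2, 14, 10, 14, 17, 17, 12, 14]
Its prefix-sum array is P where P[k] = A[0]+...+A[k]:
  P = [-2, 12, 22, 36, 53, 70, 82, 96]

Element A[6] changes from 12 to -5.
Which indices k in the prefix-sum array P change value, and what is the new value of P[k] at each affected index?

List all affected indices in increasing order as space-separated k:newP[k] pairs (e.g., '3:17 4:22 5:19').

P[k] = A[0] + ... + A[k]
P[k] includes A[6] iff k >= 6
Affected indices: 6, 7, ..., 7; delta = -17
  P[6]: 82 + -17 = 65
  P[7]: 96 + -17 = 79

Answer: 6:65 7:79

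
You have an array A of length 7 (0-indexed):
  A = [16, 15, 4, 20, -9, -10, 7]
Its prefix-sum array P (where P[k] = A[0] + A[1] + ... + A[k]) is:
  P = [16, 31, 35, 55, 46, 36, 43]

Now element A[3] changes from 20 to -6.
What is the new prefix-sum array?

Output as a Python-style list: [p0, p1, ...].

Change: A[3] 20 -> -6, delta = -26
P[k] for k < 3: unchanged (A[3] not included)
P[k] for k >= 3: shift by delta = -26
  P[0] = 16 + 0 = 16
  P[1] = 31 + 0 = 31
  P[2] = 35 + 0 = 35
  P[3] = 55 + -26 = 29
  P[4] = 46 + -26 = 20
  P[5] = 36 + -26 = 10
  P[6] = 43 + -26 = 17

Answer: [16, 31, 35, 29, 20, 10, 17]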